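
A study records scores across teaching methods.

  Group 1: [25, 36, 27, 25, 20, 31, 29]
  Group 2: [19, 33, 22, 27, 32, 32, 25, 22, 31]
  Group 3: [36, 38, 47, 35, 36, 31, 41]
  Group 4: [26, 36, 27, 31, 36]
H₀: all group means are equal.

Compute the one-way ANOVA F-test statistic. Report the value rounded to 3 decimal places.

Group means [27.57, 27.00, 37.71, 31.20], grand mean 30.571
SSB = Σnᵢ(x̄ᵢ−x̄)² = 536.914; SSW = ΣΣ(x−x̄ᵢ)² = 621.943
MSB = 536.914/3 = 178.9714; MSW = 621.943/24 = 25.9143
F = MSB/MSW = 6.9063
df = (3, 24)

test statistic = 6.906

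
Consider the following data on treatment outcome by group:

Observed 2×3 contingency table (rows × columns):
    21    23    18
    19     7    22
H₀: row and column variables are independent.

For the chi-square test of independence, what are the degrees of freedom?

degrees of freedom = 2

df = (r−1)(c−1) = (2−1)·(3−1) = 2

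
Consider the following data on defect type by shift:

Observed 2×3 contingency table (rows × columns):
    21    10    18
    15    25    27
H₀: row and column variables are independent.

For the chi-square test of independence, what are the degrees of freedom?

degrees of freedom = 2

df = (r−1)(c−1) = (2−1)·(3−1) = 2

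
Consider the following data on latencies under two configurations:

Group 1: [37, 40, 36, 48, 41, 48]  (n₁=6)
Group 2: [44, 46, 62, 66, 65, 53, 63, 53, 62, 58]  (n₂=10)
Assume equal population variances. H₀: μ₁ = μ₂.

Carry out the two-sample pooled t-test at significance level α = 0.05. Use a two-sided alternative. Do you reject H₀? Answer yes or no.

reject H₀: yes

x̄₁=41.667, s₁=5.241, n₁=6
x̄₂=57.200, s₂=7.843, n₂=10
s_p² = [5·5.241² + 9·7.843²]/14 = 49.3524
SE = √(s_p²·(1/6+1/10)) = 3.6278
t = (41.667−57.200)/3.6278 = -4.2818
df = 14
p-value (two-sided) = 0.00076
At α=0.05: p < α → reject H₀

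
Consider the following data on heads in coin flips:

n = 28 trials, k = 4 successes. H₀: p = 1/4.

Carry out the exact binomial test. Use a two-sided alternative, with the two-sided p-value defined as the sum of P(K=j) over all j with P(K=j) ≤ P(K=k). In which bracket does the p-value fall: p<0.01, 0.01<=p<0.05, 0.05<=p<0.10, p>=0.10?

Exact binomial: n=28, k=4, p₀=1/4=0.2500
P(X=j) = C(n,j)·p₀^j·(1−p₀)^(n−j); p = Σ P(X=j) over j with P(X=j) ≤ P(X=4)
p-value (two-sided) = 0.27384
→ bracket: p>=0.10

p-value bracket: p>=0.10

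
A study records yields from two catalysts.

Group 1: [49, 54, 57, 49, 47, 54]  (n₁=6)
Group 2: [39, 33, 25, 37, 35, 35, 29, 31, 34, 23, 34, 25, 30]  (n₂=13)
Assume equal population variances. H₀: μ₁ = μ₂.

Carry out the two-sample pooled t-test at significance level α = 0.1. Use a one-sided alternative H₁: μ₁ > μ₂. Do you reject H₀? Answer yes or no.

x̄₁=51.667, s₁=3.882, n₁=6
x̄₂=31.538, s₂=4.926, n₂=13
s_p² = [5·3.882² + 12·4.926²]/17 = 21.5626
SE = √(s_p²·(1/6+1/13)) = 2.2918
t = (51.667−31.538)/2.2918 = 8.7826
df = 17
p-value (one-sided, H₁ greater) = 0.00000
At α=0.1: p < α → reject H₀

reject H₀: yes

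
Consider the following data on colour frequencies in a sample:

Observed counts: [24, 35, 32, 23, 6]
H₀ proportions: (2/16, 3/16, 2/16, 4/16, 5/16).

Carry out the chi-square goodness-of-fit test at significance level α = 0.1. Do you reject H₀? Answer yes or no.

n = 120; E_i = n·p_i = [15.00, 22.50, 15.00, 30.00, 37.50]
χ² = (24−15.00)²/15.00 + (35−22.50)²/22.50 + (32−15.00)²/15.00 + (23−30.00)²/30.00 + (6−37.50)²/37.50 = 59.7044
df = 4
p-value (upper-tail) = 0.00000
At α=0.1: p < α → reject H₀

reject H₀: yes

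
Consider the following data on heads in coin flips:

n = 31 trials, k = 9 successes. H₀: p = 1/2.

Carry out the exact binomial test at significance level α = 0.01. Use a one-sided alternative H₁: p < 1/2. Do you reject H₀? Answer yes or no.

reject H₀: no

Exact binomial: n=31, k=9, p₀=1/2=0.5000
P(X≤9) from Σ C(n,i)·p₀^i·(1−p₀)^(n−i)
p-value (one-sided, H₁ less) = 0.01472
At α=0.01: p ≥ α → fail to reject H₀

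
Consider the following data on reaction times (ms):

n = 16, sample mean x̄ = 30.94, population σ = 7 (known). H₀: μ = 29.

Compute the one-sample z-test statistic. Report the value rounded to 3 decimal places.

SE = σ/√n = 7/√16 = 1.7500
z = (x̄−μ₀)/SE = (30.94−29)/1.7500 = 1.1086

test statistic = 1.109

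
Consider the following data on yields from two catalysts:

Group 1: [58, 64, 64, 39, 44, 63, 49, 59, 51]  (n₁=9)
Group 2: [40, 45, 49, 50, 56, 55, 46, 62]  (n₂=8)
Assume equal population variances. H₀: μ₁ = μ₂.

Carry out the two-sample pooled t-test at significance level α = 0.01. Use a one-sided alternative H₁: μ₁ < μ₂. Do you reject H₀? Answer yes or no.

reject H₀: no

x̄₁=54.556, s₁=9.207, n₁=9
x̄₂=50.375, s₂=7.029, n₂=8
s_p² = [8·9.207² + 7·7.029²]/15 = 68.2731
SE = √(s_p²·(1/9+1/8)) = 4.0150
t = (54.556−50.375)/4.0150 = 1.0412
df = 15
p-value (one-sided, H₁ less) = 0.84287
At α=0.01: p ≥ α → fail to reject H₀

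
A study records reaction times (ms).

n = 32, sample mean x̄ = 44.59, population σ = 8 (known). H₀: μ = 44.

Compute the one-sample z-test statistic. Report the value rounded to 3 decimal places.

test statistic = 0.417

SE = σ/√n = 8/√32 = 1.4142
z = (x̄−μ₀)/SE = (44.59−44)/1.4142 = 0.4172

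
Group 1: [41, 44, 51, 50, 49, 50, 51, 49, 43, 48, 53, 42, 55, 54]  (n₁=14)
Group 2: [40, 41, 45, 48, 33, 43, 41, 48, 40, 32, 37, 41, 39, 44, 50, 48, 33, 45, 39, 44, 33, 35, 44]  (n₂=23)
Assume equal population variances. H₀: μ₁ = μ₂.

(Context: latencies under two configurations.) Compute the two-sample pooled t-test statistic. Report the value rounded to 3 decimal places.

x̄₁=48.571, s₁=4.467, n₁=14
x̄₂=41.000, s₂=5.334, n₂=23
s_p² = [13·4.467² + 22·5.334²]/35 = 25.2980
SE = √(s_p²·(1/14+1/23)) = 1.7050
t = (48.571−41.000)/1.7050 = 4.4408
df = 35

test statistic = 4.441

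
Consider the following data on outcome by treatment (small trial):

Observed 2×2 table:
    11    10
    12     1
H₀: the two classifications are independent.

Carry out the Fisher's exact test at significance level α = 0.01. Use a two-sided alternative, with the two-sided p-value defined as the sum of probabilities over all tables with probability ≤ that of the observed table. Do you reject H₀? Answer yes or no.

Margins: r₁=21, r₂=13, c₁=23, c₂=11, n=34
p_obs = C(21,11)·C(13,12)/C(34,23); sum pmf over tables with pmf ≤ p_obs
p-value (two-sided) = 0.02379
At α=0.01: p ≥ α → fail to reject H₀

reject H₀: no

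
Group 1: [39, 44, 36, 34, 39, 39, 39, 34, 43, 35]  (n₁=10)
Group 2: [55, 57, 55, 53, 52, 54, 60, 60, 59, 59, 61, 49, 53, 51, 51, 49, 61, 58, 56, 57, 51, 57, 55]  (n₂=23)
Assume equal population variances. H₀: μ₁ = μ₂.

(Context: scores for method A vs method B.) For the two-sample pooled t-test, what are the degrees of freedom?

degrees of freedom = 31

df = n₁ + n₂ − 2 = 10 + 23 − 2 = 31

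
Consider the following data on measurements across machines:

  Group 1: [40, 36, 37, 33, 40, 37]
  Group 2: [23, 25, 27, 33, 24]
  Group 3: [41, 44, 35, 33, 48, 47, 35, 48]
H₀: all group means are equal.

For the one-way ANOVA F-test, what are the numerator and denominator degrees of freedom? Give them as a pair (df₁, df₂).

k = 3 groups, N = 19 total
df = (k−1, N−k) = (3−1, 19−3) = (2, 16)

degrees of freedom = [2, 16]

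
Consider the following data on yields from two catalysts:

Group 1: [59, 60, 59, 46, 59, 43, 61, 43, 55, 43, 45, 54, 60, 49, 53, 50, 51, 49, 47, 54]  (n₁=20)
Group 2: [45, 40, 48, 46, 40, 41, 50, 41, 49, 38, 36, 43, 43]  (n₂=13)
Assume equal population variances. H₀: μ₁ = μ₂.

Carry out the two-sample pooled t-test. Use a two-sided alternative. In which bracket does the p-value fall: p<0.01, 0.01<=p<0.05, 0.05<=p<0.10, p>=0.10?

p-value bracket: p<0.01

x̄₁=52.000, s₁=6.283, n₁=20
x̄₂=43.077, s₂=4.310, n₂=13
s_p² = [19·6.283² + 12·4.310²]/31 = 31.3846
SE = √(s_p²·(1/20+1/13)) = 1.9959
t = (52.000−43.077)/1.9959 = 4.4708
df = 31
p-value (two-sided) = 0.00010
→ bracket: p<0.01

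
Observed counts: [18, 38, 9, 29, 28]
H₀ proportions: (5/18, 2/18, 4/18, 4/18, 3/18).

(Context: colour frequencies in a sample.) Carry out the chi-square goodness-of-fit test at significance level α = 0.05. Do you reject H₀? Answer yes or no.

n = 122; E_i = n·p_i = [33.89, 13.56, 27.11, 27.11, 20.33]
χ² = (18−33.89)²/33.89 + (38−13.56)²/13.56 + (9−27.11)²/27.11 + (29−27.11)²/27.11 + (28−20.33)²/20.33 = 66.6508
df = 4
p-value (upper-tail) = 0.00000
At α=0.05: p < α → reject H₀

reject H₀: yes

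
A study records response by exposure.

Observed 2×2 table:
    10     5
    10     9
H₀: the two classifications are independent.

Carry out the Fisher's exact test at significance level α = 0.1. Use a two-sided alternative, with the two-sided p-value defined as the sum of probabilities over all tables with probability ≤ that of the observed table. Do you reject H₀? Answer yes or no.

reject H₀: no

Margins: r₁=15, r₂=19, c₁=20, c₂=14, n=34
p_obs = C(15,10)·C(19,10)/C(34,20); sum pmf over tables with pmf ≤ p_obs
p-value (two-sided) = 0.49530
At α=0.1: p ≥ α → fail to reject H₀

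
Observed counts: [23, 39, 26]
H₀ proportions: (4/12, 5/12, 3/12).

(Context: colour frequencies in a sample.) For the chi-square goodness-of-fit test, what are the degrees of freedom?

degrees of freedom = 2

df = k − 1 = 3 − 1 = 2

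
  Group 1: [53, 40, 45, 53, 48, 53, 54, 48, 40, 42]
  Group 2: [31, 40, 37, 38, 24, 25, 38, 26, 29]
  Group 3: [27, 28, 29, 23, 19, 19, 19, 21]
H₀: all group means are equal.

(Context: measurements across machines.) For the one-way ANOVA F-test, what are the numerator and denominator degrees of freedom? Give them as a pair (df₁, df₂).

degrees of freedom = [2, 24]

k = 3 groups, N = 27 total
df = (k−1, N−k) = (3−1, 27−3) = (2, 24)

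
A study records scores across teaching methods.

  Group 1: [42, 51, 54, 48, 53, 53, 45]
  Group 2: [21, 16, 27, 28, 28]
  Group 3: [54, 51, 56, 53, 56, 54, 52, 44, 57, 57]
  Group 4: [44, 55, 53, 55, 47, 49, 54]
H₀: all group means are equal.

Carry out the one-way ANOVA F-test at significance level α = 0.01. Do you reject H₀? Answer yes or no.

reject H₀: yes

Group means [49.43, 24.00, 53.40, 51.00], grand mean 46.793
SSB = Σnᵢ(x̄ᵢ−x̄)² = 3206.644; SSW = ΣΣ(x−x̄ᵢ)² = 490.114
MSB = 3206.644/3 = 1068.8814; MSW = 490.114/25 = 19.6046
F = MSB/MSW = 54.5221
df = (3, 25)
p-value (upper-tail) = 0.00000
At α=0.01: p < α → reject H₀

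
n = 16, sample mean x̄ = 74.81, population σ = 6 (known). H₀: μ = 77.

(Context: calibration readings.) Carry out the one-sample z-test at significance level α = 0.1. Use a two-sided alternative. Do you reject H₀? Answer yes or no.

SE = σ/√n = 6/√16 = 1.5000
z = (x̄−μ₀)/SE = (74.81−77)/1.5000 = -1.4600
p-value (two-sided) = 0.14429
At α=0.1: p ≥ α → fail to reject H₀

reject H₀: no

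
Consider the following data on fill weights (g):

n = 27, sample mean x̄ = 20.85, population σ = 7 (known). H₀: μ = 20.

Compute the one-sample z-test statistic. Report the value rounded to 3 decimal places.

test statistic = 0.631

SE = σ/√n = 7/√27 = 1.3472
z = (x̄−μ₀)/SE = (20.85−20)/1.3472 = 0.6310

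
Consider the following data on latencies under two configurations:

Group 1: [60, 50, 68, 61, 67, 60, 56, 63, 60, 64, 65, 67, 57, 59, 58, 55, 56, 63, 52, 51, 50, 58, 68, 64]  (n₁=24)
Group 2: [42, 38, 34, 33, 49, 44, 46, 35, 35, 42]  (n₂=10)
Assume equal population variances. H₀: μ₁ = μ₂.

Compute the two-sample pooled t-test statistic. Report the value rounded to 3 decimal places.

x̄₁=59.667, s₁=5.592, n₁=24
x̄₂=39.800, s₂=5.574, n₂=10
s_p² = [23·5.592² + 9·5.574²]/32 = 31.2167
SE = √(s_p²·(1/24+1/10)) = 2.1029
t = (59.667−39.800)/2.1029 = 9.4471
df = 32

test statistic = 9.447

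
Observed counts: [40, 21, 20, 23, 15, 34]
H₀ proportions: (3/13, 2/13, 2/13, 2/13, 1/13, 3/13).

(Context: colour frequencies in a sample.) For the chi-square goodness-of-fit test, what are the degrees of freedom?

df = k − 1 = 6 − 1 = 5

degrees of freedom = 5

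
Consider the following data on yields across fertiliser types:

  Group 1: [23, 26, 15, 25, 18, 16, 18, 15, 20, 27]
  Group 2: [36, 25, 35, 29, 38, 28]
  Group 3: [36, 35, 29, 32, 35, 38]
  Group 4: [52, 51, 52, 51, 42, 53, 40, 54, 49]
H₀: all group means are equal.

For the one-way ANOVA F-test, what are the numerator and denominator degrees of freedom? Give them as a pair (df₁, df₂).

degrees of freedom = [3, 27]

k = 4 groups, N = 31 total
df = (k−1, N−k) = (4−1, 31−4) = (3, 27)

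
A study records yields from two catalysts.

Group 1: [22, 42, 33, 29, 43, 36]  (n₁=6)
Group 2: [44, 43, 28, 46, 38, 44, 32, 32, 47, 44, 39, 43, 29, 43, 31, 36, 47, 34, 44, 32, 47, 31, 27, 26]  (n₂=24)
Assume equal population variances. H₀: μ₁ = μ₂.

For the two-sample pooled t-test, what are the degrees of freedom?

df = n₁ + n₂ − 2 = 6 + 24 − 2 = 28

degrees of freedom = 28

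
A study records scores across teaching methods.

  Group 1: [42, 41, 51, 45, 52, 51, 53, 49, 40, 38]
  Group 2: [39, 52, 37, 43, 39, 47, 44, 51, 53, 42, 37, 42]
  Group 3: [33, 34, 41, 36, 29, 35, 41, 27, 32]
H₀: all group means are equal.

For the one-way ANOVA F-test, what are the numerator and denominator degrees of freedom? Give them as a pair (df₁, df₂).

degrees of freedom = [2, 28]

k = 3 groups, N = 31 total
df = (k−1, N−k) = (3−1, 31−3) = (2, 28)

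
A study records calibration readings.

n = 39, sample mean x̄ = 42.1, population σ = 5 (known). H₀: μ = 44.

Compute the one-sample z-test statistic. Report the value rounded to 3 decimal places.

SE = σ/√n = 5/√39 = 0.8006
z = (x̄−μ₀)/SE = (42.1−44)/0.8006 = -2.3731

test statistic = -2.373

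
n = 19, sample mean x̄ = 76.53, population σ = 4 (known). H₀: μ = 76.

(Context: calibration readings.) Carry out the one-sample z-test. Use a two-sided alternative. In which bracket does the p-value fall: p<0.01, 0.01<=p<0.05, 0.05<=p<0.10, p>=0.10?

SE = σ/√n = 4/√19 = 0.9177
z = (x̄−μ₀)/SE = (76.53−76)/0.9177 = 0.5776
p-value (two-sided) = 0.56357
→ bracket: p>=0.10

p-value bracket: p>=0.10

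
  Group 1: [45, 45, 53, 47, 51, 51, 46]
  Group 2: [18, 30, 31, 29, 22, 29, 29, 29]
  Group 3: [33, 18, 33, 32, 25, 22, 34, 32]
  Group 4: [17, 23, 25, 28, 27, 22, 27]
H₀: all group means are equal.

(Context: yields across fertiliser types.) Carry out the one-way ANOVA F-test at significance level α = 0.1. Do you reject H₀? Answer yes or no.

Group means [48.29, 27.12, 28.62, 24.14], grand mean 31.767
SSB = Σnᵢ(x̄ᵢ−x̄)² = 2568.331; SSW = ΣΣ(x−x̄ᵢ)² = 561.036
MSB = 2568.331/3 = 856.1103; MSW = 561.036/26 = 21.5783
F = MSB/MSW = 39.6746
df = (3, 26)
p-value (upper-tail) = 0.00000
At α=0.1: p < α → reject H₀

reject H₀: yes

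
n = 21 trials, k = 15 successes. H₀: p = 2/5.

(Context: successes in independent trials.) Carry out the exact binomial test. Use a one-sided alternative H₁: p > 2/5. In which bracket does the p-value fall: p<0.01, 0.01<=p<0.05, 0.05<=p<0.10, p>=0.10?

Exact binomial: n=21, k=15, p₀=2/5=0.4000
P(X≥15) from Σ C(n,i)·p₀^i·(1−p₀)^(n−i)
p-value (one-sided, H₁ greater) = 0.00355
→ bracket: p<0.01

p-value bracket: p<0.01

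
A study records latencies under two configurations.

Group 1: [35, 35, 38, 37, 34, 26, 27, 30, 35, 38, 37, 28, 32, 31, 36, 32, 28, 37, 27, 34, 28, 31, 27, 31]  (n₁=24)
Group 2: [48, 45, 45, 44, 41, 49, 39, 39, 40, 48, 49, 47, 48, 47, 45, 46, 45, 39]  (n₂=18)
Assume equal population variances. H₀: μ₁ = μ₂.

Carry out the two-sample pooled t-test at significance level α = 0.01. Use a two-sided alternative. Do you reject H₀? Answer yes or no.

x̄₁=32.250, s₁=3.970, n₁=24
x̄₂=44.667, s₂=3.565, n₂=18
s_p² = [23·3.970² + 17·3.565²]/40 = 14.4625
SE = √(s_p²·(1/24+1/18)) = 1.1858
t = (32.250−44.667)/1.1858 = -10.4713
df = 40
p-value (two-sided) = 0.00000
At α=0.01: p < α → reject H₀

reject H₀: yes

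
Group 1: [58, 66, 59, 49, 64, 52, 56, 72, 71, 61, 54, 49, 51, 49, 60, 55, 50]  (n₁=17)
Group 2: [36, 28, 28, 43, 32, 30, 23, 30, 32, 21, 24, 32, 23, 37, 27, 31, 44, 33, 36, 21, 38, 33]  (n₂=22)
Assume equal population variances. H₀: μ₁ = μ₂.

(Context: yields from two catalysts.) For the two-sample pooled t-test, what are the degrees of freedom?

degrees of freedom = 37

df = n₁ + n₂ − 2 = 17 + 22 − 2 = 37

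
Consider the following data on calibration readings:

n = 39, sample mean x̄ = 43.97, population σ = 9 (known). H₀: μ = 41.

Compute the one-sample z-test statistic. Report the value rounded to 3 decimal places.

test statistic = 2.061

SE = σ/√n = 9/√39 = 1.4412
z = (x̄−μ₀)/SE = (43.97−41)/1.4412 = 2.0608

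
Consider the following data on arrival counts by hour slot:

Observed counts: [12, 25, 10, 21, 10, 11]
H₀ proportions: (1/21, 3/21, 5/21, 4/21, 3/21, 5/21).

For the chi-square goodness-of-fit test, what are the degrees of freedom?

df = k − 1 = 6 − 1 = 5

degrees of freedom = 5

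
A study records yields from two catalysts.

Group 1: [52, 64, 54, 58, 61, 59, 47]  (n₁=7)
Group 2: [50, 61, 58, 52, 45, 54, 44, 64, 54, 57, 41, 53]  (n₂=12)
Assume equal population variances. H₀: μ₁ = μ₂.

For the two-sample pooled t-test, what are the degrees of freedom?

degrees of freedom = 17

df = n₁ + n₂ − 2 = 7 + 12 − 2 = 17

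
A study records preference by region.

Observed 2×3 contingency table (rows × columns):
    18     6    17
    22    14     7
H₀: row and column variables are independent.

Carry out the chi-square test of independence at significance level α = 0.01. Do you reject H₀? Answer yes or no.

Row totals [41, 43], col totals [40, 20, 24], n=84
χ² = (18−19.52)²/19.52 + (6−9.76)²/9.76 + (17−11.71)²/11.71 + (22−20.48)²/20.48 + (14−10.24)²/10.24 + (7−12.29)²/12.29 = 7.7234
df = 2
p-value (upper-tail) = 0.02103
At α=0.01: p ≥ α → fail to reject H₀

reject H₀: no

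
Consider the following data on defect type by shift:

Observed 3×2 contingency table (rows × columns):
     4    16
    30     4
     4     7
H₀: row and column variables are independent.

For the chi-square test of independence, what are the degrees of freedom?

degrees of freedom = 2

df = (r−1)(c−1) = (3−1)·(2−1) = 2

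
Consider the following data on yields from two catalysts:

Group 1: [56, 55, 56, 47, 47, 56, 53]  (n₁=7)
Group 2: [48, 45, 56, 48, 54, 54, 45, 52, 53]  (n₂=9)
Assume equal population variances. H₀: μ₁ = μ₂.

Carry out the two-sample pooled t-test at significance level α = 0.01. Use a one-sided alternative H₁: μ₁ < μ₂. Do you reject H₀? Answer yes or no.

x̄₁=52.857, s₁=4.140, n₁=7
x̄₂=50.556, s₂=4.126, n₂=9
s_p² = [6·4.140² + 8·4.126²]/14 = 17.0771
SE = √(s_p²·(1/7+1/9)) = 2.0826
t = (52.857−50.556)/2.0826 = 1.1052
df = 14
p-value (one-sided, H₁ less) = 0.85614
At α=0.01: p ≥ α → fail to reject H₀

reject H₀: no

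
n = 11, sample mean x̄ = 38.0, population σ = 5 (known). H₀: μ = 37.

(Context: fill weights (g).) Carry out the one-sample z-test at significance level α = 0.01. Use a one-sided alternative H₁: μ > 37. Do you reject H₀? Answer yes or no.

SE = σ/√n = 5/√11 = 1.5076
z = (x̄−μ₀)/SE = (38.0−37)/1.5076 = 0.6633
p-value (one-sided, H₁ greater) = 0.25356
At α=0.01: p ≥ α → fail to reject H₀

reject H₀: no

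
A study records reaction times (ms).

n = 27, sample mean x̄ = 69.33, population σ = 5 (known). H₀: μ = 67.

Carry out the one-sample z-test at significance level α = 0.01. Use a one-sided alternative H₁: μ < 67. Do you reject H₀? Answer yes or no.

SE = σ/√n = 5/√27 = 0.9623
z = (x̄−μ₀)/SE = (69.33−67)/0.9623 = 2.4214
p-value (one-sided, H₁ less) = 0.99227
At α=0.01: p ≥ α → fail to reject H₀

reject H₀: no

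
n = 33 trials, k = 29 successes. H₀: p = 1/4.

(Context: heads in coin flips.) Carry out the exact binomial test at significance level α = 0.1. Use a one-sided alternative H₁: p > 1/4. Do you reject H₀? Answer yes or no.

reject H₀: yes

Exact binomial: n=33, k=29, p₀=1/4=0.2500
P(X≥29) from Σ C(n,i)·p₀^i·(1−p₀)^(n−i)
p-value (one-sided, H₁ greater) = 0.00000
At α=0.1: p < α → reject H₀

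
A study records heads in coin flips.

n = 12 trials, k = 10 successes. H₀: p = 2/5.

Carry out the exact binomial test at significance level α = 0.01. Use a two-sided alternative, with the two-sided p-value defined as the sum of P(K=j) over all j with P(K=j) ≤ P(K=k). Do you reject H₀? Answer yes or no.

Exact binomial: n=12, k=10, p₀=2/5=0.4000
P(X=j) = C(n,j)·p₀^j·(1−p₀)^(n−j); p = Σ P(X=j) over j with P(X=j) ≤ P(X=10)
p-value (two-sided) = 0.00499
At α=0.01: p < α → reject H₀

reject H₀: yes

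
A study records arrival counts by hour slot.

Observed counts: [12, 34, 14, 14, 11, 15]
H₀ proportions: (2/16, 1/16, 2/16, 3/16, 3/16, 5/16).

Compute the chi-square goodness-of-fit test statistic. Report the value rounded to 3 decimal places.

n = 100; E_i = n·p_i = [12.50, 6.25, 12.50, 18.75, 18.75, 31.25]
χ² = (12−12.50)²/12.50 + (34−6.25)²/6.25 + (14−12.50)²/12.50 + (14−18.75)²/18.75 + (11−18.75)²/18.75 + (15−31.25)²/31.25 = 136.2667
df = 5

test statistic = 136.267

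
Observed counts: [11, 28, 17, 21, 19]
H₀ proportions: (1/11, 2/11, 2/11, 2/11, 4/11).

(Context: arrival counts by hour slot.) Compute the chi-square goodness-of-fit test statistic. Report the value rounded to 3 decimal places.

n = 96; E_i = n·p_i = [8.73, 17.45, 17.45, 17.45, 34.91]
χ² = (11−8.73)²/8.73 + (28−17.45)²/17.45 + (17−17.45)²/17.45 + (21−17.45)²/17.45 + (19−34.91)²/34.91 = 14.9453
df = 4

test statistic = 14.945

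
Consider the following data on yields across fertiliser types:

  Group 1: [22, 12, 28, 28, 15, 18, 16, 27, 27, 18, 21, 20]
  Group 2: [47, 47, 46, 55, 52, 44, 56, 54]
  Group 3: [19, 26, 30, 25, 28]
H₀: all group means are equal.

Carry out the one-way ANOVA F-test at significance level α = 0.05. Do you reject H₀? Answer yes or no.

reject H₀: yes

Group means [21.00, 50.12, 25.60], grand mean 31.240
SSB = Σnᵢ(x̄ᵢ−x̄)² = 4270.485; SSW = ΣΣ(x−x̄ᵢ)² = 552.075
MSB = 4270.485/2 = 2135.2425; MSW = 552.075/22 = 25.0943
F = MSB/MSW = 85.0887
df = (2, 22)
p-value (upper-tail) = 0.00000
At α=0.05: p < α → reject H₀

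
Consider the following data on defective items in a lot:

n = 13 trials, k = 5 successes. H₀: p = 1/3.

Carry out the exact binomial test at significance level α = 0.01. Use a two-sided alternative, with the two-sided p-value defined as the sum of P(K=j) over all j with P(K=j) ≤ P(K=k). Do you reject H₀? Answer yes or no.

Exact binomial: n=13, k=5, p₀=1/3=0.3333
P(X=j) = C(n,j)·p₀^j·(1−p₀)^(n−j); p = Σ P(X=j) over j with P(X=j) ≤ P(X=5)
p-value (two-sided) = 0.77039
At α=0.01: p ≥ α → fail to reject H₀

reject H₀: no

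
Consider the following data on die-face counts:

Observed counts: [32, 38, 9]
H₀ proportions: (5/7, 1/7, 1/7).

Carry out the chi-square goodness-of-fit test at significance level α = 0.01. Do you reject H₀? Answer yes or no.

reject H₀: yes

n = 79; E_i = n·p_i = [56.43, 11.29, 11.29]
χ² = (32−56.43)²/56.43 + (38−11.29)²/11.29 + (9−11.29)²/11.29 = 74.2734
df = 2
p-value (upper-tail) = 0.00000
At α=0.01: p < α → reject H₀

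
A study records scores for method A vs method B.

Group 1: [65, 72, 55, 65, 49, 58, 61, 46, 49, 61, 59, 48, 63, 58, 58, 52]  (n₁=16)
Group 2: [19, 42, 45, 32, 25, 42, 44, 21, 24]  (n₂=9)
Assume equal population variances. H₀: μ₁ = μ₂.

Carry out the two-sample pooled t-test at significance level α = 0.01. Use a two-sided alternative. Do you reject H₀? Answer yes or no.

x̄₁=57.438, s₁=7.229, n₁=16
x̄₂=32.667, s₂=10.677, n₂=9
s_p² = [15·7.229² + 8·10.677²]/23 = 73.7364
SE = √(s_p²·(1/16+1/9)) = 3.5779
t = (57.438−32.667)/3.5779 = 6.9233
df = 23
p-value (two-sided) = 0.00000
At α=0.01: p < α → reject H₀

reject H₀: yes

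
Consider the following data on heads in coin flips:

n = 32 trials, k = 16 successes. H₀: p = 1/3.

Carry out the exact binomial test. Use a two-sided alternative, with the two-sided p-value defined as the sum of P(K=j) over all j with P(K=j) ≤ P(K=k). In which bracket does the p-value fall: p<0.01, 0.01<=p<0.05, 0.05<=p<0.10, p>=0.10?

Exact binomial: n=32, k=16, p₀=1/3=0.3333
P(X=j) = C(n,j)·p₀^j·(1−p₀)^(n−j); p = Σ P(X=j) over j with P(X=j) ≤ P(X=16)
p-value (two-sided) = 0.05921
→ bracket: 0.05<=p<0.10

p-value bracket: 0.05<=p<0.10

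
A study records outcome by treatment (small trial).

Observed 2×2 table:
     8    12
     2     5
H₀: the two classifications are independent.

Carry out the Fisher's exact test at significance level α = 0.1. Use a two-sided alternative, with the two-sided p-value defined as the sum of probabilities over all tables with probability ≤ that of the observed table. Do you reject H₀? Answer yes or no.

reject H₀: no

Margins: r₁=20, r₂=7, c₁=10, c₂=17, n=27
p_obs = C(20,8)·C(7,2)/C(27,10); sum pmf over tables with pmf ≤ p_obs
p-value (two-sided) = 0.67839
At α=0.1: p ≥ α → fail to reject H₀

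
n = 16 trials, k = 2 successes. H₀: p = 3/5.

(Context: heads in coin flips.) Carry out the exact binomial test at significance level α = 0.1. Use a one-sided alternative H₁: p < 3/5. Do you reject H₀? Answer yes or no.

reject H₀: yes

Exact binomial: n=16, k=2, p₀=3/5=0.6000
P(X≤2) from Σ C(n,i)·p₀^i·(1−p₀)^(n−i)
p-value (one-sided, H₁ less) = 0.00013
At α=0.1: p < α → reject H₀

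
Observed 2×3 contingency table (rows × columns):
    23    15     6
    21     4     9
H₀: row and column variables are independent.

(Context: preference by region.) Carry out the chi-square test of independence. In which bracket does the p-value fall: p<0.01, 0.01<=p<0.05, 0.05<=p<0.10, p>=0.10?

p-value bracket: 0.05<=p<0.10

Row totals [44, 34], col totals [44, 19, 15], n=78
χ² = (23−24.82)²/24.82 + (15−10.72)²/10.72 + (6−8.46)²/8.46 + (21−19.18)²/19.18 + (4−8.28)²/8.28 + (9−6.54)²/6.54 = 5.8738
df = 2
p-value (upper-tail) = 0.05303
→ bracket: 0.05<=p<0.10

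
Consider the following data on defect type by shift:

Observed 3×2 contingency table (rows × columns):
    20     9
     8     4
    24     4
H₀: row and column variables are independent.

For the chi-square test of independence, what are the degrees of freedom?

df = (r−1)(c−1) = (3−1)·(2−1) = 2

degrees of freedom = 2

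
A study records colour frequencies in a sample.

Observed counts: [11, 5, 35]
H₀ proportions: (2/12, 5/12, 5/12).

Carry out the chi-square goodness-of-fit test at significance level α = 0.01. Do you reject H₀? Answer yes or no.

n = 51; E_i = n·p_i = [8.50, 21.25, 21.25]
χ² = (11−8.50)²/8.50 + (5−21.25)²/21.25 + (35−21.25)²/21.25 = 22.0588
df = 2
p-value (upper-tail) = 0.00002
At α=0.01: p < α → reject H₀

reject H₀: yes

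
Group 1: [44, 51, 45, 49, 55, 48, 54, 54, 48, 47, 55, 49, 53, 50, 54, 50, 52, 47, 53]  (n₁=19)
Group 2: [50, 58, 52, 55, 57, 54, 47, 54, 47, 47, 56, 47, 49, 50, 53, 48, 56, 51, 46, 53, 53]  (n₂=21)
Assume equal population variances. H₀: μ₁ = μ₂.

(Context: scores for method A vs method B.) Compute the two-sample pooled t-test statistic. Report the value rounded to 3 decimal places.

test statistic = -1.016

x̄₁=50.421, s₁=3.388, n₁=19
x̄₂=51.571, s₂=3.736, n₂=21
s_p² = [18·3.388² + 20·3.736²]/38 = 12.7835
SE = √(s_p²·(1/19+1/21)) = 1.1321
t = (50.421−51.571)/1.1321 = -1.0162
df = 38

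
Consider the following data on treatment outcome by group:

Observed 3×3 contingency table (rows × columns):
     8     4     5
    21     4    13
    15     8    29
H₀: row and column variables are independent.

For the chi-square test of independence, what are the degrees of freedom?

degrees of freedom = 4

df = (r−1)(c−1) = (3−1)·(3−1) = 4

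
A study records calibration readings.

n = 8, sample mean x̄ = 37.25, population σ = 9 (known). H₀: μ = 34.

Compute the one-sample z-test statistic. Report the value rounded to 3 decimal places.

test statistic = 1.021

SE = σ/√n = 9/√8 = 3.1820
z = (x̄−μ₀)/SE = (37.25−34)/3.1820 = 1.0214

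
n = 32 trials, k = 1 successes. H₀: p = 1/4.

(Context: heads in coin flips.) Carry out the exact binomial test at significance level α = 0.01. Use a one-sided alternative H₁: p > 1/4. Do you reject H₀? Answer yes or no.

Exact binomial: n=32, k=1, p₀=1/4=0.2500
P(X≥1) from Σ C(n,i)·p₀^i·(1−p₀)^(n−i)
p-value (one-sided, H₁ greater) = 0.99990
At α=0.01: p ≥ α → fail to reject H₀

reject H₀: no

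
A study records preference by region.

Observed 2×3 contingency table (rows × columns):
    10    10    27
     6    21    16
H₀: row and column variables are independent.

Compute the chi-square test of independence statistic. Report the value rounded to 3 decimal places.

Row totals [47, 43], col totals [16, 31, 43], n=90
χ² = (10−8.36)²/8.36 + (10−16.19)²/16.19 + (27−22.46)²/22.46 + (6−7.64)²/7.64 + (21−14.81)²/14.81 + (16−20.54)²/20.54 = 7.5543
df = 2

test statistic = 7.554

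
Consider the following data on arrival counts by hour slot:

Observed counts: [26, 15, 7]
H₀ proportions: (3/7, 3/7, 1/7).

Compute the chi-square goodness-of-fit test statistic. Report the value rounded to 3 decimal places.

n = 48; E_i = n·p_i = [20.57, 20.57, 6.86]
χ² = (26−20.57)²/20.57 + (15−20.57)²/20.57 + (7−6.86)²/6.86 = 2.9444
df = 2

test statistic = 2.944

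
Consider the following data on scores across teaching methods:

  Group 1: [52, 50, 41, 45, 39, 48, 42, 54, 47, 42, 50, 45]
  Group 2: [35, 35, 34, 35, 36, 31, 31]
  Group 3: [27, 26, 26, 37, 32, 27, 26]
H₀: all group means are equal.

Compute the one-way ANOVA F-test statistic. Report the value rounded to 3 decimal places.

test statistic = 47.019

Group means [46.25, 33.86, 28.71], grand mean 38.192
SSB = Σnᵢ(x̄ᵢ−x̄)² = 1539.503; SSW = ΣΣ(x−x̄ᵢ)² = 376.536
MSB = 1539.503/2 = 769.7514; MSW = 376.536/23 = 16.3711
F = MSB/MSW = 47.0189
df = (2, 23)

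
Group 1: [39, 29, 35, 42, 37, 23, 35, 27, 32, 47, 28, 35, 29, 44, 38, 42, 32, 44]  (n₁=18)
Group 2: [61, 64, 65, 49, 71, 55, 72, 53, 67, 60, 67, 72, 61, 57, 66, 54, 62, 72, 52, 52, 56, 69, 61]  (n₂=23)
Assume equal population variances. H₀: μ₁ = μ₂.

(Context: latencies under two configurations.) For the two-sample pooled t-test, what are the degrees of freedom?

degrees of freedom = 39

df = n₁ + n₂ − 2 = 18 + 23 − 2 = 39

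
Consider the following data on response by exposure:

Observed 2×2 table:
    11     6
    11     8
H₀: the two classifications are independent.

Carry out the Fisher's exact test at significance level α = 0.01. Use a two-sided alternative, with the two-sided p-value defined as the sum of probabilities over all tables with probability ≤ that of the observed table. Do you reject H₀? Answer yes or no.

Margins: r₁=17, r₂=19, c₁=22, c₂=14, n=36
p_obs = C(17,11)·C(19,11)/C(36,22); sum pmf over tables with pmf ≤ p_obs
p-value (two-sided) = 0.74187
At α=0.01: p ≥ α → fail to reject H₀

reject H₀: no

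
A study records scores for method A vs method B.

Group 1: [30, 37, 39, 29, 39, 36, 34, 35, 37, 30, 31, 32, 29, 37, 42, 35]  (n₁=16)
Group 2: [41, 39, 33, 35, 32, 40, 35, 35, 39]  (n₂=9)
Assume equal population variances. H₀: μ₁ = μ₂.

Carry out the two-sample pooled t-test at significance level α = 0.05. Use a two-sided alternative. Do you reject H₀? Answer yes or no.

x̄₁=34.500, s₁=3.983, n₁=16
x̄₂=36.556, s₂=3.245, n₂=9
s_p² = [15·3.983² + 8·3.245²]/23 = 14.0097
SE = √(s_p²·(1/16+1/9)) = 1.5596
t = (34.500−36.556)/1.5596 = -1.3180
df = 23
p-value (two-sided) = 0.20047
At α=0.05: p ≥ α → fail to reject H₀

reject H₀: no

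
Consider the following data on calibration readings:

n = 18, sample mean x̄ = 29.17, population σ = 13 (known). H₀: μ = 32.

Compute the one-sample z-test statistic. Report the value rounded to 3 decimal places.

SE = σ/√n = 13/√18 = 3.0641
z = (x̄−μ₀)/SE = (29.17−32)/3.0641 = -0.9236

test statistic = -0.924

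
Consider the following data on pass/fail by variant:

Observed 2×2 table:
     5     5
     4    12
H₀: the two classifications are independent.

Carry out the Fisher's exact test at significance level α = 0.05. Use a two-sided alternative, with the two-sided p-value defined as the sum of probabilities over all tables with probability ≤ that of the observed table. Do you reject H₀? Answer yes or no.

reject H₀: no

Margins: r₁=10, r₂=16, c₁=9, c₂=17, n=26
p_obs = C(10,5)·C(16,4)/C(26,9); sum pmf over tables with pmf ≤ p_obs
p-value (two-sided) = 0.23412
At α=0.05: p ≥ α → fail to reject H₀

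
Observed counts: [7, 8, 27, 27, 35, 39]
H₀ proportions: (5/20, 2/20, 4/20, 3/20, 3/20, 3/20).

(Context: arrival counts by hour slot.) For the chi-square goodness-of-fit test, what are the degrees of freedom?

degrees of freedom = 5

df = k − 1 = 6 − 1 = 5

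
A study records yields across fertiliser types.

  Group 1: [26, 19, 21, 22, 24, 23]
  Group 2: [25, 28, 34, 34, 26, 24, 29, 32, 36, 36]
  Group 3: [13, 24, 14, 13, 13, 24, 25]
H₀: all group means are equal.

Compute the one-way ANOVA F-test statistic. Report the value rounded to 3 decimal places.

test statistic = 15.533

Group means [22.50, 30.40, 18.00], grand mean 24.565
SSB = Σnᵢ(x̄ᵢ−x̄)² = 667.752; SSW = ΣΣ(x−x̄ᵢ)² = 429.900
MSB = 667.752/2 = 333.8761; MSW = 429.900/20 = 21.4950
F = MSB/MSW = 15.5327
df = (2, 20)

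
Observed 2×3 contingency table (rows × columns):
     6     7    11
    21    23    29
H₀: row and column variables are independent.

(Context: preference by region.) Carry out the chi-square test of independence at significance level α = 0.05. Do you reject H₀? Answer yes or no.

Row totals [24, 73], col totals [27, 30, 40], n=97
χ² = (6−6.68)²/6.68 + (7−7.42)²/7.42 + (11−9.90)²/9.90 + (21−20.32)²/20.32 + (23−22.58)²/22.58 + (29−30.10)²/30.10 = 0.2874
df = 2
p-value (upper-tail) = 0.86613
At α=0.05: p ≥ α → fail to reject H₀

reject H₀: no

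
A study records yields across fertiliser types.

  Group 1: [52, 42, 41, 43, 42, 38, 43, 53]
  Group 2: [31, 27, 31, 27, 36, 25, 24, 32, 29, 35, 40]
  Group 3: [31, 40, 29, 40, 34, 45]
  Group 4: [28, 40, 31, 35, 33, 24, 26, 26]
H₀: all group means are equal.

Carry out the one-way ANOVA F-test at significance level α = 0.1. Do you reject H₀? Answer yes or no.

Group means [44.25, 30.64, 36.50, 30.38], grand mean 34.939
SSB = Σnᵢ(x̄ᵢ−x̄)² = 1078.458; SSW = ΣΣ(x−x̄ᵢ)² = 837.420
MSB = 1078.458/3 = 359.4861; MSW = 837.420/29 = 28.8766
F = MSB/MSW = 12.4491
df = (3, 29)
p-value (upper-tail) = 0.00002
At α=0.1: p < α → reject H₀

reject H₀: yes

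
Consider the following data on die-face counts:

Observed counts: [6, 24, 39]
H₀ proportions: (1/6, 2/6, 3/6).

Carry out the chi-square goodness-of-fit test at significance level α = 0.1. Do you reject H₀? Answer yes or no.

n = 69; E_i = n·p_i = [11.50, 23.00, 34.50]
χ² = (6−11.50)²/11.50 + (24−23.00)²/23.00 + (39−34.50)²/34.50 = 3.2609
df = 2
p-value (upper-tail) = 0.19584
At α=0.1: p ≥ α → fail to reject H₀

reject H₀: no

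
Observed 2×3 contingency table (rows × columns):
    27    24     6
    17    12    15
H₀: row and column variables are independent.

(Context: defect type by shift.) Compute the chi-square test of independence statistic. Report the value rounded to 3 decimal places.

Row totals [57, 44], col totals [44, 36, 21], n=101
χ² = (27−24.83)²/24.83 + (24−20.32)²/20.32 + (6−11.85)²/11.85 + (17−19.17)²/19.17 + (12−15.68)²/15.68 + (15−9.15)²/9.15 = 8.5991
df = 2

test statistic = 8.599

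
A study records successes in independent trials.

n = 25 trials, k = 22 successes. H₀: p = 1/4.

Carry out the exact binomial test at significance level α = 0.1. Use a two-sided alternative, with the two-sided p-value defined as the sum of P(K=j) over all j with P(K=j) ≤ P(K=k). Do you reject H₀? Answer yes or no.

Exact binomial: n=25, k=22, p₀=1/4=0.2500
P(X=j) = C(n,j)·p₀^j·(1−p₀)^(n−j); p = Σ P(X=j) over j with P(X=j) ≤ P(X=22)
p-value (two-sided) = 0.00000
At α=0.1: p < α → reject H₀

reject H₀: yes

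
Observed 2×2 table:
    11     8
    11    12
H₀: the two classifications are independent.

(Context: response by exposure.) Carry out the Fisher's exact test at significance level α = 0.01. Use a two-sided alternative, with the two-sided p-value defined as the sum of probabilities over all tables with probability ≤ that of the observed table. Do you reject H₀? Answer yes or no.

reject H₀: no

Margins: r₁=19, r₂=23, c₁=22, c₂=20, n=42
p_obs = C(19,11)·C(23,11)/C(42,22); sum pmf over tables with pmf ≤ p_obs
p-value (two-sided) = 0.55120
At α=0.01: p ≥ α → fail to reject H₀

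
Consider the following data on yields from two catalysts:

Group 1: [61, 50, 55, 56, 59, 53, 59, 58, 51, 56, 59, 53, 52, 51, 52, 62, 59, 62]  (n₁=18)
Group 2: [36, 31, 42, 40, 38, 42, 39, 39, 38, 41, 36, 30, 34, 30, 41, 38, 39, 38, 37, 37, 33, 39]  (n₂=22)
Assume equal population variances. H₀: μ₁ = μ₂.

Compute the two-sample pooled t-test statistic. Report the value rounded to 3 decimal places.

test statistic = 15.631

x̄₁=56.000, s₁=4.015, n₁=18
x̄₂=37.182, s₂=3.594, n₂=22
s_p² = [17·4.015² + 21·3.594²]/38 = 14.3493
SE = √(s_p²·(1/18+1/22)) = 1.2039
t = (56.000−37.182)/1.2039 = 15.6308
df = 38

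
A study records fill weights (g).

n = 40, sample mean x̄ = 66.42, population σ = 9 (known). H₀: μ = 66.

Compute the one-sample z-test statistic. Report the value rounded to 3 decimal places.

SE = σ/√n = 9/√40 = 1.4230
z = (x̄−μ₀)/SE = (66.42−66)/1.4230 = 0.2951

test statistic = 0.295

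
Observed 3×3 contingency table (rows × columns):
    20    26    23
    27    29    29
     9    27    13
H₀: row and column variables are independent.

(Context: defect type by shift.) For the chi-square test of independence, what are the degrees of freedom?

degrees of freedom = 4

df = (r−1)(c−1) = (3−1)·(3−1) = 4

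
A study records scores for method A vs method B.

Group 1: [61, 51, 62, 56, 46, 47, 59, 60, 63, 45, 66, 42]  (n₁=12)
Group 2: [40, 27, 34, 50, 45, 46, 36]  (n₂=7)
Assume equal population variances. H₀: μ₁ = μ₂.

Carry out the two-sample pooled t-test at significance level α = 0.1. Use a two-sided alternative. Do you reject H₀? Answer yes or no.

reject H₀: yes

x̄₁=54.833, s₁=8.211, n₁=12
x̄₂=39.714, s₂=7.973, n₂=7
s_p² = [11·8.211² + 6·7.973²]/17 = 66.0644
SE = √(s_p²·(1/12+1/7)) = 3.8656
t = (54.833−39.714)/3.8656 = 3.9111
df = 17
p-value (two-sided) = 0.00112
At α=0.1: p < α → reject H₀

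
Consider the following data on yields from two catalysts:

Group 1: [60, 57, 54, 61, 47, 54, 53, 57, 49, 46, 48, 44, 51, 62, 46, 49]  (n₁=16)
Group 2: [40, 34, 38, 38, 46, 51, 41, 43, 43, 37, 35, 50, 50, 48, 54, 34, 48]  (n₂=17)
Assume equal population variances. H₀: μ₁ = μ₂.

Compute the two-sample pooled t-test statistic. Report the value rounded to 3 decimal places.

x̄₁=52.375, s₁=5.760, n₁=16
x̄₂=42.941, s₂=6.456, n₂=17
s_p² = [15·5.760² + 16·6.456²]/31 = 37.5707
SE = √(s_p²·(1/16+1/17)) = 2.1350
t = (52.375−42.941)/2.1350 = 4.4187
df = 31

test statistic = 4.419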